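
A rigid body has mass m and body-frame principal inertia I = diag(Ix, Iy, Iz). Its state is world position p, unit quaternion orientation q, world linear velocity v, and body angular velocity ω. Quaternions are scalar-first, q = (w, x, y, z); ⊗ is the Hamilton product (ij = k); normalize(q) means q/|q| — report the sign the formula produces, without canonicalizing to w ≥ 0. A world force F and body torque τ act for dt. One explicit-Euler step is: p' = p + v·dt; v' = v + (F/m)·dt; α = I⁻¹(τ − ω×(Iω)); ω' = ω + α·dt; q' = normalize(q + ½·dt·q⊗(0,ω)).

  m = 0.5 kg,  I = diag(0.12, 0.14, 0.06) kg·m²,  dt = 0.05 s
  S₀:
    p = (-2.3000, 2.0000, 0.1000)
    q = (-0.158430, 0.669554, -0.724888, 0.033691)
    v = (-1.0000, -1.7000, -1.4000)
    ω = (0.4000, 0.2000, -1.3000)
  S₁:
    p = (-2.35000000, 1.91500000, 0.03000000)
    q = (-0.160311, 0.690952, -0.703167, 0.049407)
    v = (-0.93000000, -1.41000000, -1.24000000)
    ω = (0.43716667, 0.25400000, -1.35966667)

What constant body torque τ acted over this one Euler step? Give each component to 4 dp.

τ = (0.1100, 0.1200, -0.0700)

ω₁ − ω₀ = (0.03716667, 0.05400000, -0.05966667)
ω₀×(Iω₀) = (0.0208, -0.0312, 0.0016)
τ = I·(Δω/dt) + ω₀×(Iω₀) = (0.1100, 0.1200, -0.0700)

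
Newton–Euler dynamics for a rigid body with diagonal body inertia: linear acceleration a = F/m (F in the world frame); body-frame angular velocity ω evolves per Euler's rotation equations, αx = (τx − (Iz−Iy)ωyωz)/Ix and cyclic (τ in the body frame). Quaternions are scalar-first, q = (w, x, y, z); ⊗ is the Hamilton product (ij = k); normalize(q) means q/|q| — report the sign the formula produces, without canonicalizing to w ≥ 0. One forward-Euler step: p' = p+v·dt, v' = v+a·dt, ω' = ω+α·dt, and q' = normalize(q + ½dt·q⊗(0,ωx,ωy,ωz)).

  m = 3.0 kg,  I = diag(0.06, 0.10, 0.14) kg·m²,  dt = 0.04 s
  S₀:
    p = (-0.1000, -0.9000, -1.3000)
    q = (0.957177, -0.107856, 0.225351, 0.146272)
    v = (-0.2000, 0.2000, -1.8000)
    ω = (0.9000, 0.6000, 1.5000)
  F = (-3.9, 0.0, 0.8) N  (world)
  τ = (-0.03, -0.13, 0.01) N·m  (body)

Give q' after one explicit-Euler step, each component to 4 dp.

Hamilton product q⊗(0,ω) = (-0.2575482, 1.1117226, 0.8677350, 1.1682360)
updated quaternion q' = (0.9514, -0.0856, 0.2425, 0.1695)

q' = (0.9514, -0.0856, 0.2425, 0.1695)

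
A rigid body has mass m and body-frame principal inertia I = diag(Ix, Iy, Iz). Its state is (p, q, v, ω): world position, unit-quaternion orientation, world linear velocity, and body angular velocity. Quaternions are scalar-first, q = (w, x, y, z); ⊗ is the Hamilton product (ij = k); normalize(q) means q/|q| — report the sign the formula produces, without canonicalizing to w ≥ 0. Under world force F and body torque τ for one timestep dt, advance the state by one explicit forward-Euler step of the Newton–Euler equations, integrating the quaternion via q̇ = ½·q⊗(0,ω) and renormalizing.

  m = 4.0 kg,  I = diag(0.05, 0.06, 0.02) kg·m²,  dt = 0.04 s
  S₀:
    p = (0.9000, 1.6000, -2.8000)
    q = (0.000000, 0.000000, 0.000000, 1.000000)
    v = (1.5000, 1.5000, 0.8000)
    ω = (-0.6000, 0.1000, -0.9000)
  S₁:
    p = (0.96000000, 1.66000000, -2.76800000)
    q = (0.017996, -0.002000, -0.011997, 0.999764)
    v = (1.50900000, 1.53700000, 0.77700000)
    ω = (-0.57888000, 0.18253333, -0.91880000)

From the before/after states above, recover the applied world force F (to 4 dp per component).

velocity change Δv = (0.00900000, 0.03700000, -0.02300000)
m·(v₁−v₀)/dt = (0.9000, 3.7000, -2.3000)

F = (0.9000, 3.7000, -2.3000)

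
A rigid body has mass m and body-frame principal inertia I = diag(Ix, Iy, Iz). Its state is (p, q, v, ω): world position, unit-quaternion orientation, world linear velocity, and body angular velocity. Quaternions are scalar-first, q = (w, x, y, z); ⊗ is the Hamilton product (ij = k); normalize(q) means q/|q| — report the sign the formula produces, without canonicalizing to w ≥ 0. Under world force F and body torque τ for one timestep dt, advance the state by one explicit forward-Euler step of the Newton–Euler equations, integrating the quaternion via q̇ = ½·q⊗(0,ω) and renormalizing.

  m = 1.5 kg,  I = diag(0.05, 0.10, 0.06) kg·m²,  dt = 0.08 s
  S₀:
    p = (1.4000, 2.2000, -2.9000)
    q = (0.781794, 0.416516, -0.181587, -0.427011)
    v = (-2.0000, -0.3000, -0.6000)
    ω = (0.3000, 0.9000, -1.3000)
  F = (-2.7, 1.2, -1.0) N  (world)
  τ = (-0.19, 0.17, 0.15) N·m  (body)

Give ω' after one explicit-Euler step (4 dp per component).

angular accel α = (-4.7360, 1.6610, 2.2750)
ω' = ω + α·dt = (-0.0789, 1.0329, -1.1180)

ω' = (-0.0789, 1.0329, -1.1180)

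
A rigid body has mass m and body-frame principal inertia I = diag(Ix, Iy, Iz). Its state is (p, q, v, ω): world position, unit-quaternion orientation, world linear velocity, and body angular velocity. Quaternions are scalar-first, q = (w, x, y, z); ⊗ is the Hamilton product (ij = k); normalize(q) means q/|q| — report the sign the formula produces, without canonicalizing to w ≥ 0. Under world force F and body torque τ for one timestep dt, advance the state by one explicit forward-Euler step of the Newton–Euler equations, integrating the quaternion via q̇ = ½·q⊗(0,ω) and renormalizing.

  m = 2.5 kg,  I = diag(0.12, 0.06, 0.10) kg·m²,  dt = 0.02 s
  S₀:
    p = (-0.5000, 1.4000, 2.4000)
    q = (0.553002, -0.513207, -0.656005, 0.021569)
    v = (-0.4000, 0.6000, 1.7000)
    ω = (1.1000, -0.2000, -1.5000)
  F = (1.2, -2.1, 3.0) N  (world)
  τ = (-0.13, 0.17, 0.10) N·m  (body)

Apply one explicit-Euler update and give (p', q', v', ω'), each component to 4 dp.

p' = (-0.5080, 1.4120, 2.4340)
q' = (0.5576, -0.4972, -0.6645, 0.0215)
v' = (-0.3904, 0.5832, 1.7240)
ω' = (1.0763, -0.1323, -1.4826)

linear accel F/m = (0.4800, -0.8400, 1.2000)
p' = p + v·dt = (-0.5080, 1.4120, 2.4340)
new velocity v' = (-0.3904, 0.5832, 1.7240)
(τ − ω×Iω)/I = (-1.1833, 3.3833, 0.8680)
new body rate ω' = (1.0763, -0.1323, -1.4826)
q⊗(0,ω) = (0.4656802, 1.5966235, -0.8566850, -0.0052561)
updated quaternion q' = (0.5576, -0.4972, -0.6645, 0.0215)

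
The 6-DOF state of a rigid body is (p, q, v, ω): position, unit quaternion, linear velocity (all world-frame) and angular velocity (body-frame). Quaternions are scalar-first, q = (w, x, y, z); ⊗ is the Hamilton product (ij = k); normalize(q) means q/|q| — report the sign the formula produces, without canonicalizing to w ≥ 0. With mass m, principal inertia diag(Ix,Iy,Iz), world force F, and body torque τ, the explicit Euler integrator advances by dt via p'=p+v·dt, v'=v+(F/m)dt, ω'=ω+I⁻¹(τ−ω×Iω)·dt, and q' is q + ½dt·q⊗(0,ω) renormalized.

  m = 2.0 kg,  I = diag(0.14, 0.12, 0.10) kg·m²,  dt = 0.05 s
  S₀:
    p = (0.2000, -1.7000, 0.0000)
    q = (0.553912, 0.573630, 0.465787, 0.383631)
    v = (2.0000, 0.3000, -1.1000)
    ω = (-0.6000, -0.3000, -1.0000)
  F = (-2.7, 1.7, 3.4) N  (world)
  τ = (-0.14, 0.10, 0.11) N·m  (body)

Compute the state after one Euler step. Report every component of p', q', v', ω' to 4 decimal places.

p' = (0.3000, -1.6850, -0.0550)
q' = (0.5753, 0.5563, 0.4700, 0.3723)
v' = (1.9325, 0.3425, -1.0150)
ω' = (-0.6479, -0.2683, -0.9432)

α = I⁻¹(τ − ω×Iω) = (-0.9571, 0.6333, 1.1360)
ω + α·dt = (-0.6479, -0.2683, -0.9432)
2q̇ = q⊗(0,ω) = (0.8675451, -0.6830449, 0.1772778, -0.4465288)
q' = normalize(q + ½dt·q⊗(0,ω)) = (0.5753, 0.5563, 0.4700, 0.3723)
p' = p + v·dt = (0.3000, -1.6850, -0.0550)
v' = v + a·dt = (1.9325, 0.3425, -1.0150)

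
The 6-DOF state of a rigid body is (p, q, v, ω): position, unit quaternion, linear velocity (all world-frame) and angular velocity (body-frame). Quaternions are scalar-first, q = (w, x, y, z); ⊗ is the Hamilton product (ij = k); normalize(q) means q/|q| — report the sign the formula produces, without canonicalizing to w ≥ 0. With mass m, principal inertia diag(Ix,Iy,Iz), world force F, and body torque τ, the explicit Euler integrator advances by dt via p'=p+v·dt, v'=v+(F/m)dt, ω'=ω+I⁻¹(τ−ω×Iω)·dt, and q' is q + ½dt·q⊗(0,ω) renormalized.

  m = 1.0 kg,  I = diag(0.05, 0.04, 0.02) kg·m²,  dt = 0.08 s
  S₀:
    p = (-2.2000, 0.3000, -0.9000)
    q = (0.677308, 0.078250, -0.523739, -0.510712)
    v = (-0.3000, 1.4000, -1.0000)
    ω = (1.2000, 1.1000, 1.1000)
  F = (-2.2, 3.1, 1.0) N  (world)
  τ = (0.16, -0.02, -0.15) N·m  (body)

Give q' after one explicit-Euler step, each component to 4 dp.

Hamilton product q⊗(0,ω) = (1.0439961, 0.7984399, 0.0461094, 1.4596006)
updated quaternion q' = (0.7169, 0.1098, -0.5203, -0.4509)

q' = (0.7169, 0.1098, -0.5203, -0.4509)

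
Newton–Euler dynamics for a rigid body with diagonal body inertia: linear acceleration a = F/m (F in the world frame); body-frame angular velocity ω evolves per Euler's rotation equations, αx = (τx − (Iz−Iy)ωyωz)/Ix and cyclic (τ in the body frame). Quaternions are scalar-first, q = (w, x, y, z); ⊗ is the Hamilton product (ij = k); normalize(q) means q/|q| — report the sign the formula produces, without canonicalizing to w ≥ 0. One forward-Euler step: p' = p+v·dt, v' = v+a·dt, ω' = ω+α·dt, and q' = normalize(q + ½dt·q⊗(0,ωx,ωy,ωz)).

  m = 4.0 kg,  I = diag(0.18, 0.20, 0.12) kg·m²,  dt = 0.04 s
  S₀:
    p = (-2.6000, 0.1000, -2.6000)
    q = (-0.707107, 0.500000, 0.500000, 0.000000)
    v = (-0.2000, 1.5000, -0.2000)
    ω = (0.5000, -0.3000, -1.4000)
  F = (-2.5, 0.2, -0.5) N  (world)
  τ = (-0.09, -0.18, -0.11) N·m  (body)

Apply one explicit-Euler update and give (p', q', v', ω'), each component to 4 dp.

p' = (-2.6080, 0.1600, -2.6080)
q' = (-0.7088, 0.4787, 0.5180, 0.0118)
v' = (-0.2250, 1.5020, -0.2050)
ω' = (0.4875, -0.3276, -1.4357)

a = (-0.6250, 0.0500, -0.1250)
p' = p + v·dt = (-2.6080, 0.1600, -2.6080)
v + (F/m)dt = (-0.2250, 1.5020, -0.2050)
angular accel α = (-0.3133, -0.6900, -0.8917)
ω' = ω + α·dt = (0.4875, -0.3276, -1.4357)
2q̇ = q⊗(0,ω) = (-0.1000000, -1.0535535, 0.9121321, 0.5899498)
updated quaternion q' = (-0.7088, 0.4787, 0.5180, 0.0118)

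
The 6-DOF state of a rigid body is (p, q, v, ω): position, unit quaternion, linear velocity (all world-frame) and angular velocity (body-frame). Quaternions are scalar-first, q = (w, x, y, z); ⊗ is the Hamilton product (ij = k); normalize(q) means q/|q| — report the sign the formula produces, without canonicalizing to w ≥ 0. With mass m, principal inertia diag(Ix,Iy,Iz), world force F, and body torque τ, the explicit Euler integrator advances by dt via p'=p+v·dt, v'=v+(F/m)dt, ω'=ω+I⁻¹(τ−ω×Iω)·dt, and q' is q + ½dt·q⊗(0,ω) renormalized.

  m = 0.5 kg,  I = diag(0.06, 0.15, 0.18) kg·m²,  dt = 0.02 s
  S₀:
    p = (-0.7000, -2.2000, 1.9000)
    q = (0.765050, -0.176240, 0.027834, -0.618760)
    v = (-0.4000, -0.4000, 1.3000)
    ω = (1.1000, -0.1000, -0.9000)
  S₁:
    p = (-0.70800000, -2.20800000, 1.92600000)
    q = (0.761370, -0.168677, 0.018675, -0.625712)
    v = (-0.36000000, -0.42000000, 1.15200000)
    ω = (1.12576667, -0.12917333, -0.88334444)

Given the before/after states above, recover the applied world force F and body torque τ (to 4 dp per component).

velocity change Δv = (0.04000000, -0.02000000, -0.14800000)
F = m·Δv/dt = (1.0000, -0.5000, -3.7000)
rate change Δω = (0.02576667, -0.02917333, 0.01665556)
ω₀×(Iω₀) = (0.0027, 0.1188, -0.0099)
applied torque τ = (0.0800, -0.1000, 0.1400)

F = (1.0000, -0.5000, -3.7000)
τ = (0.0800, -0.1000, 0.1400)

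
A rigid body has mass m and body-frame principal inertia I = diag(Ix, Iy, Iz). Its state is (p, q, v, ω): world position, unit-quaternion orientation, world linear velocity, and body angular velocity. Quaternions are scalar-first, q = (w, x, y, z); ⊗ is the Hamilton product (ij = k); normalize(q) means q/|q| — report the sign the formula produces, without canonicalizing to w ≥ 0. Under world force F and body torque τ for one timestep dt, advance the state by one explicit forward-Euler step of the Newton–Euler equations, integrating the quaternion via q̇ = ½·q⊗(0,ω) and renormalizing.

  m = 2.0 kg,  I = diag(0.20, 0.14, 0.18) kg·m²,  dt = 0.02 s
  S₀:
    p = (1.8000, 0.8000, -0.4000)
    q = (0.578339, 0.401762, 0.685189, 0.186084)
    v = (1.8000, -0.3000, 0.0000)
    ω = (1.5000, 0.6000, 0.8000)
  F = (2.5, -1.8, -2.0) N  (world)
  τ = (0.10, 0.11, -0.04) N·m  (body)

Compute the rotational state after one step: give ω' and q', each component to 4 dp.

ω×(Iω) gyroscopic = (0.0192, 0.0240, -0.0540)
angular accel α = (0.4040, 0.6143, 0.0778)
ω' = ω + α·dt = (1.5081, 0.6123, 0.8016)
Hamilton product q⊗(0,ω) = (-1.1626236, 1.3040093, 0.3047198, -0.3240551)
updated quaternion q' = (0.5666, 0.4147, 0.6881, 0.1828)

ω' = (1.5081, 0.6123, 0.8016)
q' = (0.5666, 0.4147, 0.6881, 0.1828)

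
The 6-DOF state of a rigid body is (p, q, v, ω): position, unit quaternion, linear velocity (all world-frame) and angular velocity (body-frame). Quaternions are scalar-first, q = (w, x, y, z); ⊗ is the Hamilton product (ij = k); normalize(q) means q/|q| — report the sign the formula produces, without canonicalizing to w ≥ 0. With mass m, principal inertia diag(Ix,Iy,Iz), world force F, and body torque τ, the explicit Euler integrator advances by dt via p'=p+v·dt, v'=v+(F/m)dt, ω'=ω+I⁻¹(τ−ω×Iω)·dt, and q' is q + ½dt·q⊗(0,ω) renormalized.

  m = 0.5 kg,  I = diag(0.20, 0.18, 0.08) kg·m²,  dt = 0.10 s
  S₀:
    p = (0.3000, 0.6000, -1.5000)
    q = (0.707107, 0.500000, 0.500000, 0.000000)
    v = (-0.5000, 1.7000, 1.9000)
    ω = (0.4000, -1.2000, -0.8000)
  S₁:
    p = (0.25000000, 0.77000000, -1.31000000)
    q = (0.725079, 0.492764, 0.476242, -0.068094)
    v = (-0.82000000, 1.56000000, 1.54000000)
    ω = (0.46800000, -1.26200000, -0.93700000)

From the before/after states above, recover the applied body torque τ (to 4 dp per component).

rate change Δω = (0.06800000, -0.06200000, -0.13700000)
gyro term ω₀×Iω₀ = (-0.0960, -0.0384, 0.0096)
τ = I·(Δω/dt) + ω₀×(Iω₀) = (0.0400, -0.1500, -0.1000)

τ = (0.0400, -0.1500, -0.1000)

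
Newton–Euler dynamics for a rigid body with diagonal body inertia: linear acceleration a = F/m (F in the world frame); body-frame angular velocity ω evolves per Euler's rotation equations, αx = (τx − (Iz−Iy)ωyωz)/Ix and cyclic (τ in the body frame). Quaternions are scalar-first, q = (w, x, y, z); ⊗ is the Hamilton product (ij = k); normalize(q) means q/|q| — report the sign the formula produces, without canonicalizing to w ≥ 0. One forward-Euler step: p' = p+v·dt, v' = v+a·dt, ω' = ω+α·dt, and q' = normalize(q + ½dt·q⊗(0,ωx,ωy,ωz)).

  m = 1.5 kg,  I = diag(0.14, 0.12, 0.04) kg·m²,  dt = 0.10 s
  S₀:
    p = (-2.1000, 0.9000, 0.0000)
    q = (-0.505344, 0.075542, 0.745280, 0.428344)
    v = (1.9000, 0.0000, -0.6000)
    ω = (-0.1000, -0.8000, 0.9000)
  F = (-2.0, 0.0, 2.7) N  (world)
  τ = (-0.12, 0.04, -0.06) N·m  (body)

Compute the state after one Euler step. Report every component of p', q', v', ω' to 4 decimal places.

ω×(Iω) gyroscopic = (0.0576, -0.0090, -0.0016)
α = I⁻¹(τ − ω×Iω) = (-1.2686, 0.4083, -1.4600)
new body rate ω' = (-0.2269, -0.7592, 0.7540)
q⊗(0,ω) = (0.2182686, 1.0639616, 0.2934530, -0.4407152)
q' = normalize(q + ½dt·q⊗(0,ω)) = (-0.4935, 0.1285, 0.7586, 0.4056)
a = F/m = (-1.3333, 0.0000, 1.8000)
p + v·dt = (-1.9100, 0.9000, -0.0600)
v' = v + a·dt = (1.7667, 0.0000, -0.4200)

p' = (-1.9100, 0.9000, -0.0600)
q' = (-0.4935, 0.1285, 0.7586, 0.4056)
v' = (1.7667, 0.0000, -0.4200)
ω' = (-0.2269, -0.7592, 0.7540)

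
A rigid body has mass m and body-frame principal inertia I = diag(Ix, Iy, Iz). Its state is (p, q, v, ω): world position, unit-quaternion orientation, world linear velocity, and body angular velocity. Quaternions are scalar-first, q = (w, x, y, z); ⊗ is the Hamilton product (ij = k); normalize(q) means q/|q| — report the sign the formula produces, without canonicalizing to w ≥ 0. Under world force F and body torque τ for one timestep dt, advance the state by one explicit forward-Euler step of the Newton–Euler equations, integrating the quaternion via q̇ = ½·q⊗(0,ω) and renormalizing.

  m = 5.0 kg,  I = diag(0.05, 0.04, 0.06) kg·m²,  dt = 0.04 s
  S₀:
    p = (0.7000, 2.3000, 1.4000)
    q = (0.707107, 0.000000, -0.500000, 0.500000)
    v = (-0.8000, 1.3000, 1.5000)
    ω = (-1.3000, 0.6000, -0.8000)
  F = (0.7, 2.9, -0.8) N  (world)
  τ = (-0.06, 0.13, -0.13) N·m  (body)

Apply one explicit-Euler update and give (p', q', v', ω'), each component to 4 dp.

p' = (0.6680, 2.3520, 1.4600)
q' = (0.7207, -0.0164, -0.5042, 0.4754)
v' = (-0.7944, 1.3232, 1.4936)
ω' = (-1.3403, 0.7404, -0.8919)

p' = p + v·dt = (0.6680, 2.3520, 1.4600)
v' = v + a·dt = (-0.7944, 1.3232, 1.4936)
(τ − ω×Iω)/I = (-1.0080, 3.5100, -2.2967)
new body rate ω' = (-1.3403, 0.7404, -0.8919)
2q̇ = q⊗(0,ω) = (0.7000000, -0.8192391, -0.2257358, -1.2156856)
updated quaternion q' = (0.7207, -0.0164, -0.5042, 0.4754)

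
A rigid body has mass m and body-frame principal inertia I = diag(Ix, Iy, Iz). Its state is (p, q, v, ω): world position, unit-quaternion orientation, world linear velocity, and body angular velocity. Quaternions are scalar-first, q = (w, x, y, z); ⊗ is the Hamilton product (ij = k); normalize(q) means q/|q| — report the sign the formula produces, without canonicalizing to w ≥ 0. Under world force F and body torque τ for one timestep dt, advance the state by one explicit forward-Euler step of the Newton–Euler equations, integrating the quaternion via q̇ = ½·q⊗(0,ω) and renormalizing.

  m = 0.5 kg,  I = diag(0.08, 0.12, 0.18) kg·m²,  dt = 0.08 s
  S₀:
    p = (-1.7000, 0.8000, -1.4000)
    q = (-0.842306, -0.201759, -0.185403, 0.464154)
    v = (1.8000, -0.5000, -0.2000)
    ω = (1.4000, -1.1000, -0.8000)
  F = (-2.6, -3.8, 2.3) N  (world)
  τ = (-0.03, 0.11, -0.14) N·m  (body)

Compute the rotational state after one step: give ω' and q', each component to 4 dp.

gyro term ω×Iω = (0.0528, 0.1120, -0.0616)
angular accel α = (-1.0350, -0.0167, -0.4356)
new body rate ω' = (1.3172, -1.1013, -0.8348)
Hamilton product q⊗(0,ω) = (0.4498425, -0.5203366, 1.4149450, 1.1553439)
q' = normalize(q + ½dt·q⊗(0,ω)) = (-0.8218, -0.2219, -0.1284, 0.5088)

ω' = (1.3172, -1.1013, -0.8348)
q' = (-0.8218, -0.2219, -0.1284, 0.5088)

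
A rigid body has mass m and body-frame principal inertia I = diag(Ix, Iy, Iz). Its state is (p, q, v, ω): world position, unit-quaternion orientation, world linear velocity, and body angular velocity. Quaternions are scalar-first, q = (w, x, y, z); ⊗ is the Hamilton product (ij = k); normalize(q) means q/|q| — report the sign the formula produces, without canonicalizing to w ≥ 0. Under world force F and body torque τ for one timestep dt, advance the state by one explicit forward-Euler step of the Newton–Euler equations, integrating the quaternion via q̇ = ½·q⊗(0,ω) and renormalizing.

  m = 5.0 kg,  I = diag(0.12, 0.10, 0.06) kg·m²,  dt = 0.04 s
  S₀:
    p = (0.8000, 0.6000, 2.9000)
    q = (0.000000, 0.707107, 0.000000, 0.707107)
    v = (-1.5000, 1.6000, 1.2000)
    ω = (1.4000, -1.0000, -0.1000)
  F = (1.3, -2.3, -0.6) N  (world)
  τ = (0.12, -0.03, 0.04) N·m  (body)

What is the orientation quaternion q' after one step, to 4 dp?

q' = (-0.0184, 0.7208, 0.0212, 0.6926)

q⊗(0,ω) = (-0.9192391, 0.7071070, 1.0606605, -0.7071070)
q + ½dt·q⊗(0,ω), renormalized = (-0.0184, 0.7208, 0.0212, 0.6926)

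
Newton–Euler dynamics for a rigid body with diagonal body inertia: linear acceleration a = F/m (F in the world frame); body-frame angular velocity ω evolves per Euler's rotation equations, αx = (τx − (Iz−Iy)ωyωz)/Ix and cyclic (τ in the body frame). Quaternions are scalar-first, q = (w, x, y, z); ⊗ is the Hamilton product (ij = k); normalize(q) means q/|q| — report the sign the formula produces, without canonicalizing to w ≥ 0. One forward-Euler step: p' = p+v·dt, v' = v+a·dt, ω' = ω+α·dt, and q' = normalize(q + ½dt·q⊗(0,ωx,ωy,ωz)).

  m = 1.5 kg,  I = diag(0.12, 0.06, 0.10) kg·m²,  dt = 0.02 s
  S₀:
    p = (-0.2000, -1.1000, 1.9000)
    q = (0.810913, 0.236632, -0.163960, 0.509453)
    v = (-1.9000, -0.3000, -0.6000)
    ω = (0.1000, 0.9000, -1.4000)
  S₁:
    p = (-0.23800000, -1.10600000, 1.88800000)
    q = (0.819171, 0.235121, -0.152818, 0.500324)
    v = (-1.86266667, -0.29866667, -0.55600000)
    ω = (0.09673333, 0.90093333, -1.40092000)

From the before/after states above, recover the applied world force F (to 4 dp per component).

F = (2.8000, 0.1000, 3.3000)

Δv = v₁−v₀ = (0.03733333, 0.00133333, 0.04400000)
applied force F = (2.8000, 0.1000, 3.3000)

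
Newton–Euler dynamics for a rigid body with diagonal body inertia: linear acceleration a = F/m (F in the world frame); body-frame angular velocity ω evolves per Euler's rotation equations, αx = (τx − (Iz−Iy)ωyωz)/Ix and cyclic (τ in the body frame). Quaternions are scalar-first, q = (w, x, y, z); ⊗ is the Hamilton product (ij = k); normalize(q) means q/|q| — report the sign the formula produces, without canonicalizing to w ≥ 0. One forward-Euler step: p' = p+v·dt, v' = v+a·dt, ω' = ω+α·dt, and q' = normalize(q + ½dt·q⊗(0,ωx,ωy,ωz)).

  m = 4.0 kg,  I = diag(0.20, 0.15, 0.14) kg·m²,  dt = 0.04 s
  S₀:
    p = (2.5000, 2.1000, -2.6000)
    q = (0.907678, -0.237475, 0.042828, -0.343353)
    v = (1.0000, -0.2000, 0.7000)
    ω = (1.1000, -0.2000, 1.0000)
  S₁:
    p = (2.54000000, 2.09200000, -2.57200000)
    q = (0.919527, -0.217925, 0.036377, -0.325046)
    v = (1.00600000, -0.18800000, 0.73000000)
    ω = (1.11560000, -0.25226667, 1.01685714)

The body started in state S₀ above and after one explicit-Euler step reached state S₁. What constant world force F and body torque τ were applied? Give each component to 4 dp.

F = (0.6000, 1.2000, 3.0000)
τ = (0.0800, -0.1300, 0.0700)

rate change Δω = (0.01560000, -0.05226667, 0.01685714)
gyro term ω₀×Iω₀ = (0.0020, 0.0660, 0.0110)
applied torque τ = (0.0800, -0.1300, 0.0700)
Δv = v₁−v₀ = (0.00600000, 0.01200000, 0.03000000)
F = m·Δv/dt = (0.6000, 1.2000, 3.0000)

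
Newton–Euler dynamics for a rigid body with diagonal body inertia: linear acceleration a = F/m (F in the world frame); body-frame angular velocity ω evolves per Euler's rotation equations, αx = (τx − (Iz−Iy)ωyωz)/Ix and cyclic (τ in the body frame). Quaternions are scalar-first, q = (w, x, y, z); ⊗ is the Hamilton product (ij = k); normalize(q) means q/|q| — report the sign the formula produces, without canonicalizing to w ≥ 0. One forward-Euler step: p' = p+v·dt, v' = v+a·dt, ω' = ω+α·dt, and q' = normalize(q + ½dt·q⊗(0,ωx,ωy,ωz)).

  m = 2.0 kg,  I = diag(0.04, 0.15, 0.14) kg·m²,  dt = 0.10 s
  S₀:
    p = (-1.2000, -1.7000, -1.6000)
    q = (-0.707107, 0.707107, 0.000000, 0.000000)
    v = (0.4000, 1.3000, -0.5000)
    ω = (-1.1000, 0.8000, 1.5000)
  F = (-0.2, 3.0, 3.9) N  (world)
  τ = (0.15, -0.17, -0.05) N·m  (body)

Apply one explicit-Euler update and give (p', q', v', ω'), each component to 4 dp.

p' = (-1.1600, -1.5700, -1.6500)
q' = (-0.6648, 0.7422, -0.0809, -0.0246)
v' = (0.3900, 1.4500, -0.3050)
ω' = (-0.6950, 0.5767, 1.5334)

angular accel α = (4.0500, -2.2333, 0.3343)
ω + α·dt = (-0.6950, 0.5767, 1.5334)
Hamilton product q⊗(0,ω) = (0.7778177, 0.7778177, -1.6263461, -0.4949749)
q' = normalize(q + ½dt·q⊗(0,ω)) = (-0.6648, 0.7422, -0.0809, -0.0246)
p' = p + v·dt = (-1.1600, -1.5700, -1.6500)
new velocity v' = (0.3900, 1.4500, -0.3050)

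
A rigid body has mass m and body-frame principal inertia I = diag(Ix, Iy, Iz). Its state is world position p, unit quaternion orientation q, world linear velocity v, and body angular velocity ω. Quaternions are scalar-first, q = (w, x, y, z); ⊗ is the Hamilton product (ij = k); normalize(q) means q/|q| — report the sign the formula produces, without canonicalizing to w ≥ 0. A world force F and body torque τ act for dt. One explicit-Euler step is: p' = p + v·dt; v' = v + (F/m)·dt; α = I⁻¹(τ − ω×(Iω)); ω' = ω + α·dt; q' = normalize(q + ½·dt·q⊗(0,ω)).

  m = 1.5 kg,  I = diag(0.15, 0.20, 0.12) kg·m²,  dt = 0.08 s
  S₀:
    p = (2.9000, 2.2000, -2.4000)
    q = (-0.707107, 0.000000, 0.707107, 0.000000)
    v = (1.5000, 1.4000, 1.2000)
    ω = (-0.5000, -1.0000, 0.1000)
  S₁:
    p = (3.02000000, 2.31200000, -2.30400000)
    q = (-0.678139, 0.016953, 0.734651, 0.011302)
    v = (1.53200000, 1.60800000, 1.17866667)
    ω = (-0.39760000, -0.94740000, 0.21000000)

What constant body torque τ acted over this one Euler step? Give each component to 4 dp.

ω₁ − ω₀ = (0.10240000, 0.05260000, 0.11000000)
ω₀×(Iω₀) = (0.0080, -0.0015, 0.0250)
τ = I·(Δω/dt) + ω₀×(Iω₀) = (0.2000, 0.1300, 0.1900)

τ = (0.2000, 0.1300, 0.1900)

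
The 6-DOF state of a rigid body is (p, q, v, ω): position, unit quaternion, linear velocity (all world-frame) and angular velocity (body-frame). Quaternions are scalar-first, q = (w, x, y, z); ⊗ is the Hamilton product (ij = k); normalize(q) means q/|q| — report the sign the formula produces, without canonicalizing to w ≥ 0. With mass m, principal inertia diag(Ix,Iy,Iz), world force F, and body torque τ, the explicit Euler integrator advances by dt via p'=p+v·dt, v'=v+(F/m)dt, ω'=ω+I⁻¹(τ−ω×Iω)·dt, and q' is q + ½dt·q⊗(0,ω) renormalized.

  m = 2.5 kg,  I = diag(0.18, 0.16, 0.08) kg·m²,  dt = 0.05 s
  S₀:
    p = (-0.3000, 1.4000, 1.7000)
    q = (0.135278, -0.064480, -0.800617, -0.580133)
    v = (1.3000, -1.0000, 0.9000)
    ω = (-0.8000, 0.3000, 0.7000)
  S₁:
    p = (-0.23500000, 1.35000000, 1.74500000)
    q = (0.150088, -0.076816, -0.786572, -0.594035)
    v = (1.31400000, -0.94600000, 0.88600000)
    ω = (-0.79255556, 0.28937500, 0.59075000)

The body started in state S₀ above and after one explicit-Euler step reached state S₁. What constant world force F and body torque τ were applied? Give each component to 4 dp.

F = (0.7000, 2.7000, -0.7000)
τ = (0.0100, -0.0900, -0.1700)

Δω = ω₁−ω₀ = (0.00744444, -0.01062500, -0.10925000)
ω₀×(Iω₀) = (-0.0168, -0.0560, 0.0048)
τ = I·(Δω/dt) + ω₀×(Iω₀) = (0.0100, -0.0900, -0.1700)
velocity change Δv = (0.01400000, 0.05400000, -0.01400000)
m·(v₁−v₀)/dt = (0.7000, 2.7000, -0.7000)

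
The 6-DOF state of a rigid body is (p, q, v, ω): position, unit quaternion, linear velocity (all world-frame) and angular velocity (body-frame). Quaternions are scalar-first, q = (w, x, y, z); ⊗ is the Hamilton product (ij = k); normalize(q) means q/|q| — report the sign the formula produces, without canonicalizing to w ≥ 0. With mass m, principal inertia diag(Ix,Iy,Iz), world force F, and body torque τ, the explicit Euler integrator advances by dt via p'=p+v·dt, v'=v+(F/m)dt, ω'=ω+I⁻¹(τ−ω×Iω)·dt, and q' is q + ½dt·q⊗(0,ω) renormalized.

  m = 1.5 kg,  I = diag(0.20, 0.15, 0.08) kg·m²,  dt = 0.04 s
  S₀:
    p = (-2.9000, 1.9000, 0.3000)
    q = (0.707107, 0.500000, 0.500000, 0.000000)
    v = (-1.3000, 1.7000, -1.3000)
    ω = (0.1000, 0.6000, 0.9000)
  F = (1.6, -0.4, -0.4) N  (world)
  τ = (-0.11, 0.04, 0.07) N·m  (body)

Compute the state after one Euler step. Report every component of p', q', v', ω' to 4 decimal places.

p' = (-2.9520, 1.9680, 0.2480)
q' = (0.6999, 0.5103, 0.4994, 0.0177)
v' = (-1.2573, 1.6893, -1.3107)
ω' = (0.0856, 0.6078, 0.9365)

ω×(Iω) gyroscopic = (-0.0378, 0.0108, -0.0030)
α = I⁻¹(τ − ω×Iω) = (-0.3610, 0.1947, 0.9125)
ω + α·dt = (0.0856, 0.6078, 0.9365)
Hamilton product q⊗(0,ω) = (-0.3500000, 0.5207107, -0.0257358, 0.8863963)
q + ½dt·q⊗(0,ω), renormalized = (0.6999, 0.5103, 0.4994, 0.0177)
a = F/m = (1.0667, -0.2667, -0.2667)
p + v·dt = (-2.9520, 1.9680, 0.2480)
new velocity v' = (-1.2573, 1.6893, -1.3107)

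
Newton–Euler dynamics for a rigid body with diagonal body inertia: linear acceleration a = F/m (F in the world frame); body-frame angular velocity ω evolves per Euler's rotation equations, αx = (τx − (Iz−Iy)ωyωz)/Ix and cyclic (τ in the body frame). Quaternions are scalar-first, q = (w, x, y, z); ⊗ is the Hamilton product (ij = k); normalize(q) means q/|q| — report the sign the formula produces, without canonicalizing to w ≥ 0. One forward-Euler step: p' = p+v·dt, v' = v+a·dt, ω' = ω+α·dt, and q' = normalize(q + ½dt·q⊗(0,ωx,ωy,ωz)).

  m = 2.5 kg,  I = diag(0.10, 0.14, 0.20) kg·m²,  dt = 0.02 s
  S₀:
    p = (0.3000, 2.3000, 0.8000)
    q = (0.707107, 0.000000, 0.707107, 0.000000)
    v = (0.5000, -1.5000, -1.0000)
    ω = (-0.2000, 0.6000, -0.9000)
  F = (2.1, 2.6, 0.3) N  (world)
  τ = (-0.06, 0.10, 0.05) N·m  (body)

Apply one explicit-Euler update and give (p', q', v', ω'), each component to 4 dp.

p' = (0.3100, 2.2700, 0.7800)
q' = (0.7028, -0.0078, 0.7113, -0.0049)
v' = (0.5168, -1.4792, -0.9976)
ω' = (-0.2055, 0.6169, -0.8945)

a = F/m = (0.8400, 1.0400, 0.1200)
p + v·dt = (0.3100, 2.2700, 0.7800)
new velocity v' = (0.5168, -1.4792, -0.9976)
precession coupling ω×(Iω) = (-0.0324, -0.0180, -0.0048)
(τ − ω×Iω)/I = (-0.2760, 0.8429, 0.2740)
ω + α·dt = (-0.2055, 0.6169, -0.8945)
Hamilton product q⊗(0,ω) = (-0.4242642, -0.7778177, 0.4242642, -0.4949749)
q + ½dt·q⊗(0,ω), renormalized = (0.7028, -0.0078, 0.7113, -0.0049)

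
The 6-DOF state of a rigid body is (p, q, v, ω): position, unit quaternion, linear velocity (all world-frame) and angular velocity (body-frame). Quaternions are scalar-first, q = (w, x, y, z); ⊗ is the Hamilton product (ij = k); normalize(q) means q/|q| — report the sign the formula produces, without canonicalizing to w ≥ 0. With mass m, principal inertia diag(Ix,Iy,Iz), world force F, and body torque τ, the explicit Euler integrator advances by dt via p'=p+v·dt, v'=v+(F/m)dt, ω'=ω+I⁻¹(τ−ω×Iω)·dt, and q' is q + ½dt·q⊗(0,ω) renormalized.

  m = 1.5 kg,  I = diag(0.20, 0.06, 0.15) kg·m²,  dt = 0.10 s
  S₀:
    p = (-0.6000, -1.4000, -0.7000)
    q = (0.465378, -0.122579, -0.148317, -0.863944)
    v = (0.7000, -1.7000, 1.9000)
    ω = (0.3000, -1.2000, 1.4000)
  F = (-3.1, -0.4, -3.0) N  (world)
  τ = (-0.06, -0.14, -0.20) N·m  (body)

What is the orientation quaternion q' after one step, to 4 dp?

Hamilton product q⊗(0,ω) = (1.0683149, -1.1047632, -0.6460262, 0.8431191)
updated quaternion q' = (0.5165, -0.1770, -0.1798, -0.8182)

q' = (0.5165, -0.1770, -0.1798, -0.8182)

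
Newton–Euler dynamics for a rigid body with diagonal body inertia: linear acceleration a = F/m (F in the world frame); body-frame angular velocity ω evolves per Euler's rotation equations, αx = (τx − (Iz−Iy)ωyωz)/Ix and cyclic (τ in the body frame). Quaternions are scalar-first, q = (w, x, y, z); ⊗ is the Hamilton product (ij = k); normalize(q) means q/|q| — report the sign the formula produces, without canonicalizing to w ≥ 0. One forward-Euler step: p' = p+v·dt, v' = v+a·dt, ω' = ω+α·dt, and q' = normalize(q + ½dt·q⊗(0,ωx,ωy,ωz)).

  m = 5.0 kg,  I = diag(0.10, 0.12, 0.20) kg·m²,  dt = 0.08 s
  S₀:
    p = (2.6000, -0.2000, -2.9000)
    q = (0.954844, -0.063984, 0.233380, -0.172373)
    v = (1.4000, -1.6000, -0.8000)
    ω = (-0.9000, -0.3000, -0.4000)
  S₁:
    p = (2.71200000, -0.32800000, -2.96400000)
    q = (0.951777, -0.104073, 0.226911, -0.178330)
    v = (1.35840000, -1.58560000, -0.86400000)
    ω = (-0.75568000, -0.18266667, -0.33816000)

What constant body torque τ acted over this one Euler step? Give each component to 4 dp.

rate change Δω = (0.14432000, 0.11733333, 0.06184000)
gyro term ω₀×Iω₀ = (0.0096, -0.0360, 0.0054)
I·α + gyro = (0.1900, 0.1400, 0.1600)

τ = (0.1900, 0.1400, 0.1600)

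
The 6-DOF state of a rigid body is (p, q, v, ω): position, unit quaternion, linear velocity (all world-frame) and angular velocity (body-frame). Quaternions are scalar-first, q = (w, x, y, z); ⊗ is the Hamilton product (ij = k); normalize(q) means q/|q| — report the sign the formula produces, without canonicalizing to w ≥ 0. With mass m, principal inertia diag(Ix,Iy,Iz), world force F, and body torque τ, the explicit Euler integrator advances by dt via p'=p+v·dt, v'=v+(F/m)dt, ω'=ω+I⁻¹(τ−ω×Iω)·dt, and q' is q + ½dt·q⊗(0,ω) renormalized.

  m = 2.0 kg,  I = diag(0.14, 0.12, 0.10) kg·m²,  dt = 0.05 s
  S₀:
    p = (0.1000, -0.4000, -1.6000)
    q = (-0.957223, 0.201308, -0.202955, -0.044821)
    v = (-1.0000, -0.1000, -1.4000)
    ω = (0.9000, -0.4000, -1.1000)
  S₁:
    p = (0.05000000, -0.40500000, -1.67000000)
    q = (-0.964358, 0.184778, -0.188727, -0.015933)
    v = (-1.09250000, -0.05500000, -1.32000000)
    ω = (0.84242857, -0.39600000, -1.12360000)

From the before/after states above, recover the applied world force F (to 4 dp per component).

F = (-3.7000, 1.8000, 3.2000)

velocity change Δv = (-0.09250000, 0.04500000, 0.08000000)
F = m·Δv/dt = (-3.7000, 1.8000, 3.2000)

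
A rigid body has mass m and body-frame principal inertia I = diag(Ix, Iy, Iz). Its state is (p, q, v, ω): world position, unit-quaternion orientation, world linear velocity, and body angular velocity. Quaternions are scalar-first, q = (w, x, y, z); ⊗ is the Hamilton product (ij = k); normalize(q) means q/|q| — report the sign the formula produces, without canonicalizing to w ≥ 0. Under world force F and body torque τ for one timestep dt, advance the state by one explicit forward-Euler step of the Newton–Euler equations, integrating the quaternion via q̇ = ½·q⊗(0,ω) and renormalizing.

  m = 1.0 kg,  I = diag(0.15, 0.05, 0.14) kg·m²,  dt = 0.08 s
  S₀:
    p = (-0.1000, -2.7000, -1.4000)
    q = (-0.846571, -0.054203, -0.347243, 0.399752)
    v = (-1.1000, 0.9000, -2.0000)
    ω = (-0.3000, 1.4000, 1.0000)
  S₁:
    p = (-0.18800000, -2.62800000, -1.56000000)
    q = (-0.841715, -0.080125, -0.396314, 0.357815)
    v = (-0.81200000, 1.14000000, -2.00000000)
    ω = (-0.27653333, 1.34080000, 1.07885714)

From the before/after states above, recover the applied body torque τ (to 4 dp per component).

rate change Δω = (0.02346667, -0.05920000, 0.07885714)
ω₀×(Iω₀) = (0.1260, -0.0030, 0.0420)
I·α + gyro = (0.1700, -0.0400, 0.1800)

τ = (0.1700, -0.0400, 0.1800)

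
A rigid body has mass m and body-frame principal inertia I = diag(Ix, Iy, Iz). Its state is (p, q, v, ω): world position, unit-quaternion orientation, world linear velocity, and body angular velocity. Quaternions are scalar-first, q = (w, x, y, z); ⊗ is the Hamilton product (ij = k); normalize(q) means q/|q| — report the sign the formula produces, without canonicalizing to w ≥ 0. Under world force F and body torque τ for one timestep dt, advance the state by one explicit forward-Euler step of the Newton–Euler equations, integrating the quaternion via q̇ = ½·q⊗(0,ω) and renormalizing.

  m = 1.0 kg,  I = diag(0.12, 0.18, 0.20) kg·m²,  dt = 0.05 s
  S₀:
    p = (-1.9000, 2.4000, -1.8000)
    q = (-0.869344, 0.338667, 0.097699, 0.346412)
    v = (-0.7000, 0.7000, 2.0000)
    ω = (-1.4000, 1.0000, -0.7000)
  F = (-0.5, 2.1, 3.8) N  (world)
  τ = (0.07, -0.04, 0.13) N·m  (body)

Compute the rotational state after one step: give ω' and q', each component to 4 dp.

α = I⁻¹(τ − ω×Iω) = (0.7000, 0.2133, 1.0700)
ω' = ω + α·dt = (-1.3650, 1.0107, -0.6465)
q⊗(0,ω) = (0.6189232, 0.8022803, -1.1172539, 1.0839864)
q + ½dt·q⊗(0,ω), renormalized = (-0.8530, 0.3583, 0.0697, 0.3731)

ω' = (-1.3650, 1.0107, -0.6465)
q' = (-0.8530, 0.3583, 0.0697, 0.3731)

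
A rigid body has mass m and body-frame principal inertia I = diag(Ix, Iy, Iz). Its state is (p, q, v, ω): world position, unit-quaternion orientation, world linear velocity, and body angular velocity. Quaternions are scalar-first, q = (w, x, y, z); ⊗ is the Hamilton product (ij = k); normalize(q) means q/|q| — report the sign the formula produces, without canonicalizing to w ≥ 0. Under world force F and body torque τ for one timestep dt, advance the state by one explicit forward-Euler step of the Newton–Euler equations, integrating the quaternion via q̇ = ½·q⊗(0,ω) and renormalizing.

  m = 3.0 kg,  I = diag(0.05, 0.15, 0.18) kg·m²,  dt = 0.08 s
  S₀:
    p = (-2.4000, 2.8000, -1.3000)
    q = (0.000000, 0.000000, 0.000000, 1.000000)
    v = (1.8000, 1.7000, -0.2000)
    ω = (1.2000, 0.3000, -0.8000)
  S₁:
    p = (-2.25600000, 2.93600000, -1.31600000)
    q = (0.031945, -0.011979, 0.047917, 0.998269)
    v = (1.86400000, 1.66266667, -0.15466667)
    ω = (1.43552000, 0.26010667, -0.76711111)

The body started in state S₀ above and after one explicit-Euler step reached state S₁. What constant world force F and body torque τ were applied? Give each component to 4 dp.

F = (2.4000, -1.4000, 1.7000)
τ = (0.1400, 0.0500, 0.1100)

velocity change Δv = (0.06400000, -0.03733333, 0.04533333)
applied force F = (2.4000, -1.4000, 1.7000)
rate change Δω = (0.23552000, -0.03989333, 0.03288889)
precession coupling = (-0.0072, 0.1248, 0.0360)
τ = I·(Δω/dt) + ω₀×(Iω₀) = (0.1400, 0.0500, 0.1100)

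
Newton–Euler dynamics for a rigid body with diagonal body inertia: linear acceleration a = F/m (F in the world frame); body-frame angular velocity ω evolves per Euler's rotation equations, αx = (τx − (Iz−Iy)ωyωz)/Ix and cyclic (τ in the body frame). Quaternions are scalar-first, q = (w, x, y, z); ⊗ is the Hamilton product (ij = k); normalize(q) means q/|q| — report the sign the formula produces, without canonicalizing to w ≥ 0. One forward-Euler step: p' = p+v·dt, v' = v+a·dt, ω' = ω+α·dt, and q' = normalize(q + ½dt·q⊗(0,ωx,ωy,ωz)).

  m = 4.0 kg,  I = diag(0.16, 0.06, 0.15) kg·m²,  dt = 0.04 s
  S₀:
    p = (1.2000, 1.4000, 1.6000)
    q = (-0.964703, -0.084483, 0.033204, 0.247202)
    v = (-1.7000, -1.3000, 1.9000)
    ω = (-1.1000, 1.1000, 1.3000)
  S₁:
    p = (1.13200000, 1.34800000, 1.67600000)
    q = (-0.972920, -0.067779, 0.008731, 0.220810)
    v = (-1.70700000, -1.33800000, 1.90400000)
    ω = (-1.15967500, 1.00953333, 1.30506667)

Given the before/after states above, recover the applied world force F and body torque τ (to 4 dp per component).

F = (-0.7000, -3.8000, 0.4000)
τ = (-0.1100, -0.1500, 0.1400)

Δω = ω₁−ω₀ = (-0.05967500, -0.09046667, 0.00506667)
τ = I·(Δω/dt) + ω₀×(Iω₀) = (-0.1100, -0.1500, 0.1400)
velocity change Δv = (-0.00700000, -0.03800000, 0.00400000)
F = m·Δv/dt = (-0.7000, -3.8000, 0.4000)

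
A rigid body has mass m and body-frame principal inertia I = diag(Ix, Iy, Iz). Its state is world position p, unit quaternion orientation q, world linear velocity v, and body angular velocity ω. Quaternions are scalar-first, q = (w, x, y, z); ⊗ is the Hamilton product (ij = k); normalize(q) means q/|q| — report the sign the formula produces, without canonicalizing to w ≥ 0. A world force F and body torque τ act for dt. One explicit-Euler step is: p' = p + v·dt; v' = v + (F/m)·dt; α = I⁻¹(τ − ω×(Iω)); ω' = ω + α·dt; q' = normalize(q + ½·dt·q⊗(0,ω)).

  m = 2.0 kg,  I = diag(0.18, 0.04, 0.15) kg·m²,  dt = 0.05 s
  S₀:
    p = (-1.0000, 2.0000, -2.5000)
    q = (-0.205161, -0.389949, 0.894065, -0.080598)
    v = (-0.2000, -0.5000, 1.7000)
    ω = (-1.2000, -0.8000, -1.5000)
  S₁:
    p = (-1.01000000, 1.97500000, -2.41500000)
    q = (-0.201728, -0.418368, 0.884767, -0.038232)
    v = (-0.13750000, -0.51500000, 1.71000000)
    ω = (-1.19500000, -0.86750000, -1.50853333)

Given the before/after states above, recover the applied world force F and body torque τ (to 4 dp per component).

F = (2.5000, -0.6000, 0.4000)
τ = (0.1500, 0.0000, -0.1600)

Δω = ω₁−ω₀ = (0.00500000, -0.06750000, -0.00853333)
precession coupling = (0.1320, 0.0540, -0.1344)
I·α + gyro = (0.1500, 0.0000, -0.1600)
velocity change Δv = (0.06250000, -0.01500000, 0.01000000)
applied force F = (2.5000, -0.6000, 0.4000)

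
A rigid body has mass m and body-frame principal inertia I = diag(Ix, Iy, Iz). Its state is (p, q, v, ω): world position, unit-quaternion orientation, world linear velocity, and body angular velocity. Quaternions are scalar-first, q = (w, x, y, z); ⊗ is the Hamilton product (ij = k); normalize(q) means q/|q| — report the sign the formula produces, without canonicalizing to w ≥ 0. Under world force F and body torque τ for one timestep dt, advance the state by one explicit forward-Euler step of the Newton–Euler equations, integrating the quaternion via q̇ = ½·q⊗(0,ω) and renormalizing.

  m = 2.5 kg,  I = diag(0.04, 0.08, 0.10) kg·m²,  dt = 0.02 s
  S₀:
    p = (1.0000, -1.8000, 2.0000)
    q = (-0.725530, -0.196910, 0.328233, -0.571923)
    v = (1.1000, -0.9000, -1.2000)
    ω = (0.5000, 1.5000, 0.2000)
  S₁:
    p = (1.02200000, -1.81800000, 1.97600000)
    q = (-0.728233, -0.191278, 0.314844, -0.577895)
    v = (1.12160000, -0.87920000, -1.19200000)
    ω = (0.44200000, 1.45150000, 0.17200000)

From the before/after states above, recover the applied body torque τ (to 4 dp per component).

rate change Δω = (-0.05800000, -0.04850000, -0.02800000)
applied torque τ = (-0.1100, -0.2000, -0.1100)

τ = (-0.1100, -0.2000, -0.1100)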